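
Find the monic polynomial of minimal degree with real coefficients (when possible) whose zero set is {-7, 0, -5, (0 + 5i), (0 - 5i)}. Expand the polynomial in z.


The polynomial is p(z) = ∏_{α ∈ S} (z − α), where S = {-7, 0, -5, (0 + 5i), (0 - 5i)}.
Expanding the product yields: p(z) = z^5 + 12·z^4 + 60·z^3 + 300·z^2 + 875·z.
Note conjugate pairs combine to real quadratics: (z − (0+5i))(z − (0−5i)) = z² + 25.
The resulting polynomial has degree 5 and real coefficients as required.

p(z) = z^5 + 12·z^4 + 60·z^3 + 300·z^2 + 875·z.


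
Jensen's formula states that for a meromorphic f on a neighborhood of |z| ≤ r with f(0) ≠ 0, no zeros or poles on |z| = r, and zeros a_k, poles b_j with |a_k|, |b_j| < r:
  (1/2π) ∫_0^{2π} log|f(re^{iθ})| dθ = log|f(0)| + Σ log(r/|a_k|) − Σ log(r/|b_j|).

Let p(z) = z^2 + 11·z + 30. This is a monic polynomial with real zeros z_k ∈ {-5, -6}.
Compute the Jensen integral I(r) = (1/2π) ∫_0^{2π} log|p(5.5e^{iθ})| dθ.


Zeros: -6, -5; r = 5.5.
Inside |z| < r: -5. Outside (|z| ≥ r): -6.
p(0) = 30, so log|p(0)| = log(30) = 3.4012.
Apply Jensen: I(r) = log|p(0)| + Σ_k log(r/|z_k|), summed over zeros inside |z| < r.
  log(r/|z_k|) for z_k = -5: log(5.5/5) = 0.0953
  Outside zeros (-6) contribute nothing to the Jensen sum.
Sum over inside zeros: 0.0953.
I(r) = log|p(0)| + (inside sum) = 3.4012 + 0.0953 = 3.4965.
Note: since some zeros are outside |z| ≤ r, the simplified n·log(r) form does NOT apply — only the inside zeros contribute.

I(r) ≈ 3.4965.


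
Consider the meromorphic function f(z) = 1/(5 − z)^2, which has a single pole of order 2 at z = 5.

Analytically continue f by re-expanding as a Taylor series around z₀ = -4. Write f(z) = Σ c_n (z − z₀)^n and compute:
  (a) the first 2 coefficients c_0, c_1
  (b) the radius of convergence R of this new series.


Let w = z − z₀, so z = z₀ + w.
Then 5 − z = 5 − (z₀ + w) = (5 − z₀) − w = 9 − w.
f(z) = 1/(9 − w)^2 = (1/(9)^2) · (1 − w/(9))^{−2}.
By the binomial series (1−u)^{−2} = Σ_{n≥0} C(n+1, 1) u^n for |u|<1, with u = w/(9):
  c_n = C(n+1, 1) / (9)^(n+2).
  c_0 = 1/(9)^2 = 1/81.
  c_1 = 2/(9)^3 = 2/729.
The series is valid for |w/d| < 1, i.e. |z − z₀| < |d|.
Radius of convergence: R = |5 − z₀| = |9| = 9 (distance from z₀ to the singularity z = 5).

c_0 = 1/81, c_1 = 2/729; R = 9.


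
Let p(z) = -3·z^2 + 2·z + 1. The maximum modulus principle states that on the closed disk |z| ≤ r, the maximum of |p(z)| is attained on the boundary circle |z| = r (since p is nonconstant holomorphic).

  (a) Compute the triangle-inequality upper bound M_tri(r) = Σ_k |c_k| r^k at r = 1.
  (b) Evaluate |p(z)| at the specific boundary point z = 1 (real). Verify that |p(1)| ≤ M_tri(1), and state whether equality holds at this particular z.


Coefficients: c_0 = 1, c_1 = 2, c_2 = -3. Radius r = 1.
Part (a). Triangle bound: M_tri(r) = Σ_k |c_k| r^k
  = |1|·1^0 + |2|·1^1 + |-3|·1^2
  = 1 + 2 + 3 = 6.
This bounds M(r) := max_{|z|=r} |p(z)| from above; equality holds iff all terms c_k z^k can be made to align in phase at a single z on |z|=r.
Part (b). At z = 1 (real, on the circle |z| = r):
  p(1) = (1)·1^0 + (2)·1^1 + (-3)·1^2 = 0.
  |p(1)| = 0.
Check: |p(1)| = 0 ≤ 6 = M_tri(1). ✓ Equality does not hold at z = 1 (the coefficients have mixed signs, so the terms do not all align in phase there).

M_tri(1) = 6; |p(1)| = 0; equality at z=1: no.


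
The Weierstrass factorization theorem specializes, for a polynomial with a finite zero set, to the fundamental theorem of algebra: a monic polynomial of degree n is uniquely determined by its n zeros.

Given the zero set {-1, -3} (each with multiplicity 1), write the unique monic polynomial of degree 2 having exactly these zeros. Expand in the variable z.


The polynomial is p(z) = ∏_{α ∈ S} (z − α), where S = {-1, -3}.
Expanding the product yields: p(z) = z^2 + 4·z + 3.
The resulting polynomial has degree 2 and real coefficients as required.

p(z) = z^2 + 4·z + 3.


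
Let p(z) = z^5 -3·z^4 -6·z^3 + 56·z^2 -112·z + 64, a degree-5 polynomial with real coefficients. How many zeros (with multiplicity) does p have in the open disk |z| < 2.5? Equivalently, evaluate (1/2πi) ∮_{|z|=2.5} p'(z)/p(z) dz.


The zeros of p are: 1, -4, (2 + 2i), (2 - 2i), 2.
Their magnitudes are: 1, 4, 2.828, 2.828, 2.
Zeros with |z| < R = 2.5: 1, 2.
Count = 2.
By the argument principle, (1/2πi) ∮_{|z|=R} p'(z)/p(z) dz equals exactly this count.

Number of zeros inside |z| < 2.5: 2.


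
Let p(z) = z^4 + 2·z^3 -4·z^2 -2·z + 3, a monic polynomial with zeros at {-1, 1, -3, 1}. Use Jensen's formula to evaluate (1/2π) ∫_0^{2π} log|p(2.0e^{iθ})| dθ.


Zeros: -3, -1, 1, 1; r = 2.0.
Inside |z| < r: -1, 1, 1. Outside (|z| ≥ r): -3.
p(0) = 3, so log|p(0)| = log(3) = 1.0986.
Apply Jensen: I(r) = log|p(0)| + Σ_k log(r/|z_k|), summed over zeros inside |z| < r.
  log(r/|z_k|) for z_k = -1: log(2.0/1) = 0.6931
  log(r/|z_k|) for z_k = 1: log(2.0/1) = 0.6931
  log(r/|z_k|) for z_k = 1: log(2.0/1) = 0.6931
  Outside zeros (-3) contribute nothing to the Jensen sum.
Sum over inside zeros: 2.0794.
I(r) = log|p(0)| + (inside sum) = 1.0986 + 2.0794 = 3.1781.
Note: since some zeros are outside |z| ≤ r, the simplified n·log(r) form does NOT apply — only the inside zeros contribute.

I(r) ≈ 3.1781.


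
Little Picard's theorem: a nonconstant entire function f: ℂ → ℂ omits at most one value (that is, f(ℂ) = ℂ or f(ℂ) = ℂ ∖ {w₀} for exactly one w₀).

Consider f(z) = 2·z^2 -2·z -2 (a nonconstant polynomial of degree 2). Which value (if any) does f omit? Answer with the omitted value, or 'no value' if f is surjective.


Little Picard bounds the complement of f(ℂ) to at most one point.
For every w ∈ ℂ, the equation p(z) − w = 0 is a nonconstant polynomial in z and hence has at least one root by the fundamental theorem of algebra. So p is surjective onto ℂ, omitting no value.

Omitted value: no value.


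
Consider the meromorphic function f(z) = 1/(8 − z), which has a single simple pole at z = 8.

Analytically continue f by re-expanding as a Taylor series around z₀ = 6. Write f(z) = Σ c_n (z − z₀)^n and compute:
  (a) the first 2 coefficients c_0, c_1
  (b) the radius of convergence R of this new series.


Let w = z − z₀, so z = z₀ + w.
Then 8 − z = 8 − (z₀ + w) = (8 − z₀) − w = 2 − w.
f(z) = 1/(2 − w) = (1/(2)) · 1/(1 − w/(2)) = Σ_{n≥0} w^n / (2)^(n+1).
So c_n = 1/(2)^(n+1):
  c_0 = 1/(2)^1 = 1/2.
  c_1 = 1/(2)^2 = 1/4.
The series is valid for |w/d| < 1, i.e. |z − z₀| < |d|.
Radius of convergence: R = |8 − z₀| = |2| = 2 (distance from z₀ to the singularity z = 8).

c_0 = 1/2, c_1 = 1/4; R = 2.


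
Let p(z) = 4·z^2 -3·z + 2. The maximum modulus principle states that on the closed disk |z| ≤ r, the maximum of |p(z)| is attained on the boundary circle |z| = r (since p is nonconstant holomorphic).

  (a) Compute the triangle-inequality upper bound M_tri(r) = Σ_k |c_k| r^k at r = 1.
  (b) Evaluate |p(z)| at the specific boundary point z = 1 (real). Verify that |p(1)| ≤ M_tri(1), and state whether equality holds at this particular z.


Coefficients: c_0 = 2, c_1 = -3, c_2 = 4. Radius r = 1.
Part (a). Triangle bound: M_tri(r) = Σ_k |c_k| r^k
  = |2|·1^0 + |-3|·1^1 + |4|·1^2
  = 2 + 3 + 4 = 9.
This bounds M(r) := max_{|z|=r} |p(z)| from above; equality holds iff all terms c_k z^k can be made to align in phase at a single z on |z|=r.
Part (b). At z = 1 (real, on the circle |z| = r):
  p(1) = (2)·1^0 + (-3)·1^1 + (4)·1^2 = 3.
  |p(1)| = 3.
Check: |p(1)| = 3 ≤ 9 = M_tri(1). ✓ Equality does not hold at z = 1 (the coefficients have mixed signs, so the terms do not all align in phase there).

M_tri(1) = 9; |p(1)| = 3; equality at z=1: no.


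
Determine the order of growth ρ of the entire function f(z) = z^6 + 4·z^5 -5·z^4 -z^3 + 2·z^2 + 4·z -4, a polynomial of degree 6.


|f(z)| ≤ Σ|c_k|·r^k = O(r^6) as r → ∞. Polynomial growth is O(e^{r^ε}) for every ε > 0 (since r^6/e^{r^ε} → 0), so ρ ≤ ε for all ε > 0, i.e. ρ = 0. Every nonconstant polynomial has order 0.
Therefore ρ = 0.

Order ρ = 0.


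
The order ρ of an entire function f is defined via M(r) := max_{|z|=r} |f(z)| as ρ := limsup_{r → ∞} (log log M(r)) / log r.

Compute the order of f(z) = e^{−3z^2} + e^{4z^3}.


Each summand is entire of order 2 and 3 respectively (as in the single-exponential case). The order of a sum is at most the max of the orders, so ρ ≤ 3. For the lower bound: on |z|=r choose arg z so that 4z^3 is real positive; then |e^{4z^3}| = e^{4r^3} while |e^{-3z^2}| ≤ e^{3r^2} = o(e^{4r^3}). So |f| ≥ e^{4r^3}(1 − o(1)) and ρ ≥ 3. Hence ρ = max(2, 3) = 3.
Therefore ρ = 3.

Order ρ = 3.


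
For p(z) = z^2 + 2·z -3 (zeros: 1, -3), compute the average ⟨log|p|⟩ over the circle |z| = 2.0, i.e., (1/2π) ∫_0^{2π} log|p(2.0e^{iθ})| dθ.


Zeros: -3, 1; r = 2.0.
Inside |z| < r: 1. Outside (|z| ≥ r): -3.
p(0) = -3, so log|p(0)| = log(3) = 1.0986.
Apply Jensen: I(r) = log|p(0)| + Σ_k log(r/|z_k|), summed over zeros inside |z| < r.
  log(r/|z_k|) for z_k = 1: log(2.0/1) = 0.6931
  Outside zeros (-3) contribute nothing to the Jensen sum.
Sum over inside zeros: 0.6931.
I(r) = log|p(0)| + (inside sum) = 1.0986 + 0.6931 = 1.7918.
Note: since some zeros are outside |z| ≤ r, the simplified n·log(r) form does NOT apply — only the inside zeros contribute.

I(r) ≈ 1.7918.


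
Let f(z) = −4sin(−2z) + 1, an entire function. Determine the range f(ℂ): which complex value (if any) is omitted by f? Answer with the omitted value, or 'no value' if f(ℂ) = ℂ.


Little Picard bounds the complement of f(ℂ) to at most one point.
sin is entire and surjective onto ℂ: for every w ∈ ℂ, sin(ζ) = w has a solution ζ ∈ ℂ (e.g., via the complex inverse arcsin). With ζ = −2z this gives z = ζ/(-2). Then -4·sin(−2z) takes every value in -4·ℂ = ℂ, and adding 1 is a bijection of ℂ. So f is surjective and omits no value. (Note: only on the real line is sin bounded by [−1, 1].)

Omitted value: no value.


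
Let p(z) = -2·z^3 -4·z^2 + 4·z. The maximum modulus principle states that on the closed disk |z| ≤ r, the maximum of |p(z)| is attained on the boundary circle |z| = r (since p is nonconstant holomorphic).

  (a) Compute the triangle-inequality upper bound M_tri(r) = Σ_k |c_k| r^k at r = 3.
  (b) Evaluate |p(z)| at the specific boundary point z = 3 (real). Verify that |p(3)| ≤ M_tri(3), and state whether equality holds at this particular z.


Coefficients: c_0 = 0, c_1 = 4, c_2 = -4, c_3 = -2. Radius r = 3.
Part (a). Triangle bound: M_tri(r) = Σ_k |c_k| r^k
  = |0|·3^0 + |4|·3^1 + |-4|·3^2 + |-2|·3^3
  = 0 + 12 + 36 + 54 = 102.
This bounds M(r) := max_{|z|=r} |p(z)| from above; equality holds iff all terms c_k z^k can be made to align in phase at a single z on |z|=r.
Part (b). At z = 3 (real, on the circle |z| = r):
  p(3) = (0)·3^0 + (4)·3^1 + (-4)·3^2 + (-2)·3^3 = -78.
  |p(3)| = 78.
Check: |p(3)| = 78 ≤ 102 = M_tri(3). ✓ Equality does not hold at z = 3 (the coefficients have mixed signs, so the terms do not all align in phase there).

M_tri(3) = 102; |p(3)| = 78; equality at z=3: no.


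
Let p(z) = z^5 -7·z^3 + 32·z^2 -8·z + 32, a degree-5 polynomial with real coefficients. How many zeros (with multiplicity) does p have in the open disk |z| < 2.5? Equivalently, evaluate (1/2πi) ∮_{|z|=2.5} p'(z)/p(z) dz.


The zeros of p are: -4, (0 + 1i), (0 - 1i), (2 + 2i), (2 - 2i).
Their magnitudes are: 4, 1, 1, 2.828, 2.828.
Zeros with |z| < R = 2.5: (0 + 1i), (0 - 1i).
Count = 2.
By the argument principle, (1/2πi) ∮_{|z|=R} p'(z)/p(z) dz equals exactly this count.

Number of zeros inside |z| < 2.5: 2.


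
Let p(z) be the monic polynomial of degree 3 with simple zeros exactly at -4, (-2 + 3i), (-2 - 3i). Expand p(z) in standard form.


The polynomial is p(z) = ∏_{α ∈ S} (z − α), where S = {-4, (-2 + 3i), (-2 - 3i)}.
Expanding the product yields: p(z) = z^3 + 8·z^2 + 29·z + 52.
Note conjugate pairs combine to real quadratics: (z − (-2+3i))(z − (-2−3i)) = z² + 4z + 13.
The resulting polynomial has degree 3 and real coefficients as required.

p(z) = z^3 + 8·z^2 + 29·z + 52.


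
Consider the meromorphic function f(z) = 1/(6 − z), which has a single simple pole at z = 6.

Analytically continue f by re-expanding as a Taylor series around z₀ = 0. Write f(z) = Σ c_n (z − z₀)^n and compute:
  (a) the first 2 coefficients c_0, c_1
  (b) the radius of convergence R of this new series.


Let w = z − z₀, so z = z₀ + w.
Then 6 − z = 6 − (z₀ + w) = (6 − z₀) − w = 6 − w.
f(z) = 1/(6 − w) = (1/(6)) · 1/(1 − w/(6)) = Σ_{n≥0} w^n / (6)^(n+1).
So c_n = 1/(6)^(n+1):
  c_0 = 1/(6)^1 = 1/6.
  c_1 = 1/(6)^2 = 1/36.
The series is valid for |w/d| < 1, i.e. |z − z₀| < |d|.
Radius of convergence: R = |6 − z₀| = |6| = 6 (distance from z₀ to the singularity z = 6).

c_0 = 1/6, c_1 = 1/36; R = 6.


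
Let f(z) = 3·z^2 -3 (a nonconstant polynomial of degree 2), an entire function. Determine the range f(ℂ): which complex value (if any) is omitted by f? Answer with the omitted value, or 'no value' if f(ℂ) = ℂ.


Little Picard bounds the complement of f(ℂ) to at most one point.
For every w ∈ ℂ, the equation p(z) − w = 0 is a nonconstant polynomial in z and hence has at least one root by the fundamental theorem of algebra. So p is surjective onto ℂ, omitting no value.

Omitted value: no value.


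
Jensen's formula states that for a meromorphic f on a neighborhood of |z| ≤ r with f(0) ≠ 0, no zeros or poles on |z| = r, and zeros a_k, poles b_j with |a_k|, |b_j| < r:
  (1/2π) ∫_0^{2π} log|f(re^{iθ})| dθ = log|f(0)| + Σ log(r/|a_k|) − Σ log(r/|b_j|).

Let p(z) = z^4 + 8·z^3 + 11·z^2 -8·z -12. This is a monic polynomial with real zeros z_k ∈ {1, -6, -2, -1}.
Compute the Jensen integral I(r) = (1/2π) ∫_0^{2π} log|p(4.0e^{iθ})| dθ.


Zeros: -6, -2, -1, 1; r = 4.0.
Inside |z| < r: -2, -1, 1. Outside (|z| ≥ r): -6.
p(0) = -12, so log|p(0)| = log(12) = 2.4849.
Apply Jensen: I(r) = log|p(0)| + Σ_k log(r/|z_k|), summed over zeros inside |z| < r.
  log(r/|z_k|) for z_k = 1: log(4.0/1) = 1.3863
  log(r/|z_k|) for z_k = -2: log(4.0/2) = 0.6931
  log(r/|z_k|) for z_k = -1: log(4.0/1) = 1.3863
  Outside zeros (-6) contribute nothing to the Jensen sum.
Sum over inside zeros: 3.4657.
I(r) = log|p(0)| + (inside sum) = 2.4849 + 3.4657 = 5.9506.
Note: since some zeros are outside |z| ≤ r, the simplified n·log(r) form does NOT apply — only the inside zeros contribute.

I(r) ≈ 5.9506.


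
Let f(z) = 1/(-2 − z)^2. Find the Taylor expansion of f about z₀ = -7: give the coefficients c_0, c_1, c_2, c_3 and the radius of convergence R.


Let w = z − z₀, so z = z₀ + w.
Then -2 − z = -2 − (z₀ + w) = (-2 − z₀) − w = 5 − w.
f(z) = 1/(5 − w)^2 = (1/(5)^2) · (1 − w/(5))^{−2}.
By the binomial series (1−u)^{−2} = Σ_{n≥0} C(n+1, 1) u^n for |u|<1, with u = w/(5):
  c_n = C(n+1, 1) / (5)^(n+2).
  c_0 = 1/(5)^2 = 1/25.
  c_1 = 2/(5)^3 = 2/125.
  c_2 = 3/(5)^4 = 3/625.
  c_3 = 4/(5)^5 = 4/3125.
The series is valid for |w/d| < 1, i.e. |z − z₀| < |d|.
Radius of convergence: R = |-2 − z₀| = |5| = 5 (distance from z₀ to the singularity z = -2).

c_0 = 1/25, c_1 = 2/125, c_2 = 3/625, c_3 = 4/3125; R = 5.


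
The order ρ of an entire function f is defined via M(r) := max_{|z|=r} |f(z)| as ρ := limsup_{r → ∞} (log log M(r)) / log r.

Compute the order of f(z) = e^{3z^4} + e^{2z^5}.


Each summand is entire of order 4 and 5 respectively (as in the single-exponential case). The order of a sum is at most the max of the orders, so ρ ≤ 5. For the lower bound: on |z|=r choose arg z so that 2z^5 is real positive; then |e^{2z^5}| = e^{2r^5} while |e^{3z^4}| ≤ e^{3r^4} = o(e^{2r^5}). So |f| ≥ e^{2r^5}(1 − o(1)) and ρ ≥ 5. Hence ρ = max(4, 5) = 5.
Therefore ρ = 5.

Order ρ = 5.


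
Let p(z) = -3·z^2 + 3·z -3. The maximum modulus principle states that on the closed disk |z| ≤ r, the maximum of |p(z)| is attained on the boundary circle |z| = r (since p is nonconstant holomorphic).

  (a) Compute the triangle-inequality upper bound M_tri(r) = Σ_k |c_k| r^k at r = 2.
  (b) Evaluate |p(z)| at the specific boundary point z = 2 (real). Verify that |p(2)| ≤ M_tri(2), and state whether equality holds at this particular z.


Coefficients: c_0 = -3, c_1 = 3, c_2 = -3. Radius r = 2.
Part (a). Triangle bound: M_tri(r) = Σ_k |c_k| r^k
  = |-3|·2^0 + |3|·2^1 + |-3|·2^2
  = 3 + 6 + 12 = 21.
This bounds M(r) := max_{|z|=r} |p(z)| from above; equality holds iff all terms c_k z^k can be made to align in phase at a single z on |z|=r.
Part (b). At z = 2 (real, on the circle |z| = r):
  p(2) = (-3)·2^0 + (3)·2^1 + (-3)·2^2 = -9.
  |p(2)| = 9.
Check: |p(2)| = 9 ≤ 21 = M_tri(2). ✓ Equality does not hold at z = 2 (the coefficients have mixed signs, so the terms do not all align in phase there).

M_tri(2) = 21; |p(2)| = 9; equality at z=2: no.


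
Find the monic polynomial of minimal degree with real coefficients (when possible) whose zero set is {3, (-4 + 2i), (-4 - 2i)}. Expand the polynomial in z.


The polynomial is p(z) = ∏_{α ∈ S} (z − α), where S = {3, (-4 + 2i), (-4 - 2i)}.
Expanding the product yields: p(z) = z^3 + 5·z^2 -4·z -60.
Note conjugate pairs combine to real quadratics: (z − (-4+2i))(z − (-4−2i)) = z² + 8z + 20.
The resulting polynomial has degree 3 and real coefficients as required.

p(z) = z^3 + 5·z^2 -4·z -60.


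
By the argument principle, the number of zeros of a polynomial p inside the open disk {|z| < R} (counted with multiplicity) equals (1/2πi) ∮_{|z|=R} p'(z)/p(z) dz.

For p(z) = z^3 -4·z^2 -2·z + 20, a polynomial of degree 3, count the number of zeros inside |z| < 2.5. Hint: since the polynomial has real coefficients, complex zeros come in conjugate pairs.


The zeros of p are: -2, (3 + 1i), (3 - 1i).
Their magnitudes are: 2, 3.162, 3.162.
Zeros with |z| < R = 2.5: -2.
Count = 1.
By the argument principle, (1/2πi) ∮_{|z|=R} p'(z)/p(z) dz equals exactly this count.

Number of zeros inside |z| < 2.5: 1.


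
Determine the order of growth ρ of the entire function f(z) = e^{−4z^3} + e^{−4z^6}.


Each summand is entire of order 3 and 6 respectively (as in the single-exponential case). The order of a sum is at most the max of the orders, so ρ ≤ 6. For the lower bound: on |z|=r choose arg z so that -4z^6 is real positive; then |e^{-4z^6}| = e^{4r^6} while |e^{-4z^3}| ≤ e^{4r^3} = o(e^{4r^6}). So |f| ≥ e^{4r^6}(1 − o(1)) and ρ ≥ 6. Hence ρ = max(3, 6) = 6.
Therefore ρ = 6.

Order ρ = 6.


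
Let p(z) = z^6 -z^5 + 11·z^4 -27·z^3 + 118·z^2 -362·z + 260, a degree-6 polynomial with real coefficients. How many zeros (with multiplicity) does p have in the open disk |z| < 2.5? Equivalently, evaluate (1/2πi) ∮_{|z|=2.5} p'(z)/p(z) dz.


The zeros of p are: (1 + 3i), (1 - 3i), (-2 + 3i), (-2 - 3i), 1, 2.
Their magnitudes are: 3.162, 3.162, 3.606, 3.606, 1, 2.
Zeros with |z| < R = 2.5: 1, 2.
Count = 2.
By the argument principle, (1/2πi) ∮_{|z|=R} p'(z)/p(z) dz equals exactly this count.

Number of zeros inside |z| < 2.5: 2.


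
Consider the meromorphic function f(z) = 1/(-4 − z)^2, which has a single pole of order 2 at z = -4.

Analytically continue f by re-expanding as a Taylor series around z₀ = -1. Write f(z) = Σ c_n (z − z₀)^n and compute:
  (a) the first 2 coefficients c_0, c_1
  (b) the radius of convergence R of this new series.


Let w = z − z₀, so z = z₀ + w.
Then -4 − z = -4 − (z₀ + w) = (-4 − z₀) − w = -3 − w.
f(z) = 1/(-3 − w)^2 = (1/(-3)^2) · (1 − w/(-3))^{−2}.
By the binomial series (1−u)^{−2} = Σ_{n≥0} C(n+1, 1) u^n for |u|<1, with u = w/(-3):
  c_n = C(n+1, 1) / (-3)^(n+2).
  c_0 = 1/(-3)^2 = 1/9.
  c_1 = 2/(-3)^3 = -2/27.
The series is valid for |w/d| < 1, i.e. |z − z₀| < |d|.
Radius of convergence: R = |-4 − z₀| = |-3| = 3 (distance from z₀ to the singularity z = -4).

c_0 = 1/9, c_1 = -2/27; R = 3.


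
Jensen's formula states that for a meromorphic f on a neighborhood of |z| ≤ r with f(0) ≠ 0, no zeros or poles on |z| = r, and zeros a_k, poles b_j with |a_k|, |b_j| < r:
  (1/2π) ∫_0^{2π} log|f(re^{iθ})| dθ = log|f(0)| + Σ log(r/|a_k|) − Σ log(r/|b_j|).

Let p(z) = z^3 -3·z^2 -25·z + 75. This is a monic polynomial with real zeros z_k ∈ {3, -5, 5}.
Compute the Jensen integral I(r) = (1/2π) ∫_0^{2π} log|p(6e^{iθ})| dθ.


Zeros: -5, 3, 5; r = 6.
Inside |z| < r: -5, 3, 5. Outside (|z| ≥ r): ∅.
p(0) = 75, so log|p(0)| = log(75) = 4.3175.
Apply Jensen: I(r) = log|p(0)| + Σ_k log(r/|z_k|), summed over zeros inside |z| < r.
  log(r/|z_k|) for z_k = 3: log(6/3) = 0.6931
  log(r/|z_k|) for z_k = -5: log(6/5) = 0.1823
  log(r/|z_k|) for z_k = 5: log(6/5) = 0.1823
Sum over inside zeros: 1.0578.
I(r) = log|p(0)| + (inside sum) = 4.3175 + 1.0578 = 5.3753.
Closed form (all zeros inside, monic): I(r) = n·log(r) = 3·log(6) = 5.3753. ✓

I(r) ≈ 5.3753.


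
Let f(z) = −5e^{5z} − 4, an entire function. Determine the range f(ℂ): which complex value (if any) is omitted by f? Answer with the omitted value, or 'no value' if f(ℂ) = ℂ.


Little Picard bounds the complement of f(ℂ) to at most one point.
e^{5z} is never zero on ℂ, so -5·e^{5z} takes every value in ℂ ∖ {0}. Adding -4 shifts the range to ℂ ∖ {-4}. Thus f omits exactly the value -4.

Omitted value: -4.


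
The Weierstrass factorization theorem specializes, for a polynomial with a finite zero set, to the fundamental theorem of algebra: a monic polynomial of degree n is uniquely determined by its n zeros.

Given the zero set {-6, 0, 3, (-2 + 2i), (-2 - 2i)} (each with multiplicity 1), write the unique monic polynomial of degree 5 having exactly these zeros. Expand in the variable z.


The polynomial is p(z) = ∏_{α ∈ S} (z − α), where S = {-6, 0, 3, (-2 + 2i), (-2 - 2i)}.
Expanding the product yields: p(z) = z^5 + 7·z^4 + 2·z^3 -48·z^2 -144·z.
Note conjugate pairs combine to real quadratics: (z − (-2+2i))(z − (-2−2i)) = z² + 4z + 8.
The resulting polynomial has degree 5 and real coefficients as required.

p(z) = z^5 + 7·z^4 + 2·z^3 -48·z^2 -144·z.


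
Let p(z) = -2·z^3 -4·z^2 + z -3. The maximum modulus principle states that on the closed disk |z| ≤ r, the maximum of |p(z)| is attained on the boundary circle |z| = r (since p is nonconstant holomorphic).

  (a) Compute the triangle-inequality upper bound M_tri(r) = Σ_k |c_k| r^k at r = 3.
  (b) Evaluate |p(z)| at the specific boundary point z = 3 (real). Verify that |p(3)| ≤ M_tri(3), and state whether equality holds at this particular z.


Coefficients: c_0 = -3, c_1 = 1, c_2 = -4, c_3 = -2. Radius r = 3.
Part (a). Triangle bound: M_tri(r) = Σ_k |c_k| r^k
  = |-3|·3^0 + |1|·3^1 + |-4|·3^2 + |-2|·3^3
  = 3 + 3 + 36 + 54 = 96.
This bounds M(r) := max_{|z|=r} |p(z)| from above; equality holds iff all terms c_k z^k can be made to align in phase at a single z on |z|=r.
Part (b). At z = 3 (real, on the circle |z| = r):
  p(3) = (-3)·3^0 + (1)·3^1 + (-4)·3^2 + (-2)·3^3 = -90.
  |p(3)| = 90.
Check: |p(3)| = 90 ≤ 96 = M_tri(3). ✓ Equality does not hold at z = 3 (the coefficients have mixed signs, so the terms do not all align in phase there).

M_tri(3) = 96; |p(3)| = 90; equality at z=3: no.


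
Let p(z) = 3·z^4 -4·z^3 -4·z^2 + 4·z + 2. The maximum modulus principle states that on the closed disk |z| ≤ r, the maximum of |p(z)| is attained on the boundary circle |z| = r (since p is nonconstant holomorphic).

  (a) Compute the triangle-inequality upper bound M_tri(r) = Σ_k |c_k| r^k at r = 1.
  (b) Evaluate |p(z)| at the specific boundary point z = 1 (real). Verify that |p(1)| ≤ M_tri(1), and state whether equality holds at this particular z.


Coefficients: c_0 = 2, c_1 = 4, c_2 = -4, c_3 = -4, c_4 = 3. Radius r = 1.
Part (a). Triangle bound: M_tri(r) = Σ_k |c_k| r^k
  = |2|·1^0 + |4|·1^1 + |-4|·1^2 + |-4|·1^3 + |3|·1^4
  = 2 + 4 + 4 + 4 + 3 = 17.
This bounds M(r) := max_{|z|=r} |p(z)| from above; equality holds iff all terms c_k z^k can be made to align in phase at a single z on |z|=r.
Part (b). At z = 1 (real, on the circle |z| = r):
  p(1) = (2)·1^0 + (4)·1^1 + (-4)·1^2 + (-4)·1^3 + (3)·1^4 = 1.
  |p(1)| = 1.
Check: |p(1)| = 1 ≤ 17 = M_tri(1). ✓ Equality does not hold at z = 1 (the coefficients have mixed signs, so the terms do not all align in phase there).

M_tri(1) = 17; |p(1)| = 1; equality at z=1: no.


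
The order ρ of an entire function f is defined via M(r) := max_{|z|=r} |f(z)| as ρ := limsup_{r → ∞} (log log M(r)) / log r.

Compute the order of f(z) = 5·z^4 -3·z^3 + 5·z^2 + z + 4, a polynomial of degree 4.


|f(z)| ≤ Σ|c_k|·r^k = O(r^4) as r → ∞. Polynomial growth is O(e^{r^ε}) for every ε > 0 (since r^4/e^{r^ε} → 0), so ρ ≤ ε for all ε > 0, i.e. ρ = 0. Every nonconstant polynomial has order 0.
Therefore ρ = 0.

Order ρ = 0.


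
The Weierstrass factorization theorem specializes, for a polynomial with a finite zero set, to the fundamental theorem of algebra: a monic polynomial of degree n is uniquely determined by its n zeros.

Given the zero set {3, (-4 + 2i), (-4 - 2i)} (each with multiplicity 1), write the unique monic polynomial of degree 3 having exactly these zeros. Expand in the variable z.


The polynomial is p(z) = ∏_{α ∈ S} (z − α), where S = {3, (-4 + 2i), (-4 - 2i)}.
Expanding the product yields: p(z) = z^3 + 5·z^2 -4·z -60.
Note conjugate pairs combine to real quadratics: (z − (-4+2i))(z − (-4−2i)) = z² + 8z + 20.
The resulting polynomial has degree 3 and real coefficients as required.

p(z) = z^3 + 5·z^2 -4·z -60.


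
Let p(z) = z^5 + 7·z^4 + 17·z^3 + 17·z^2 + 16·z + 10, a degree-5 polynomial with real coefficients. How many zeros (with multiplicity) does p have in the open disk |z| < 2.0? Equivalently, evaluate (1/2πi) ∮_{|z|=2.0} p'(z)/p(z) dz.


The zeros of p are: -1, (-3 + 1i), (-3 - 1i), (0 + 1i), (0 - 1i).
Their magnitudes are: 1, 3.162, 3.162, 1, 1.
Zeros with |z| < R = 2.0: -1, (0 + 1i), (0 - 1i).
Count = 3.
By the argument principle, (1/2πi) ∮_{|z|=R} p'(z)/p(z) dz equals exactly this count.

Number of zeros inside |z| < 2.0: 3.


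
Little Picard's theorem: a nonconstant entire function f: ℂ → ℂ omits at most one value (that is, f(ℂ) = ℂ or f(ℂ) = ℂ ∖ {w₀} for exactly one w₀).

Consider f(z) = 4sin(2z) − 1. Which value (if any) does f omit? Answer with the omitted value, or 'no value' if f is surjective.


Little Picard bounds the complement of f(ℂ) to at most one point.
sin is entire and surjective onto ℂ: for every w ∈ ℂ, sin(ζ) = w has a solution ζ ∈ ℂ (e.g., via the complex inverse arcsin). With ζ = 2z this gives z = ζ/(2). Then 4·sin(2z) takes every value in 4·ℂ = ℂ, and adding -1 is a bijection of ℂ. So f is surjective and omits no value. (Note: only on the real line is sin bounded by [−1, 1].)

Omitted value: no value.


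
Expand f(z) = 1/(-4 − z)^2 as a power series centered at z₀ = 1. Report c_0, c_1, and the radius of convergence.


Let w = z − z₀, so z = z₀ + w.
Then -4 − z = -4 − (z₀ + w) = (-4 − z₀) − w = -5 − w.
f(z) = 1/(-5 − w)^2 = (1/(-5)^2) · (1 − w/(-5))^{−2}.
By the binomial series (1−u)^{−2} = Σ_{n≥0} C(n+1, 1) u^n for |u|<1, with u = w/(-5):
  c_n = C(n+1, 1) / (-5)^(n+2).
  c_0 = 1/(-5)^2 = 1/25.
  c_1 = 2/(-5)^3 = -2/125.
The series is valid for |w/d| < 1, i.e. |z − z₀| < |d|.
Radius of convergence: R = |-4 − z₀| = |-5| = 5 (distance from z₀ to the singularity z = -4).

c_0 = 1/25, c_1 = -2/125; R = 5.


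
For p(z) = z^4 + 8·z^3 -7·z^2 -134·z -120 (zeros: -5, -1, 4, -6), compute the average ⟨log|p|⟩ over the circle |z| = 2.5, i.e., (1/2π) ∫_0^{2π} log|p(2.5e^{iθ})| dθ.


Zeros: -6, -5, -1, 4; r = 2.5.
Inside |z| < r: -1. Outside (|z| ≥ r): -6, -5, 4.
p(0) = -120, so log|p(0)| = log(120) = 4.7875.
Apply Jensen: I(r) = log|p(0)| + Σ_k log(r/|z_k|), summed over zeros inside |z| < r.
  log(r/|z_k|) for z_k = -1: log(2.5/1) = 0.9163
  Outside zeros (-6, -5, 4) contribute nothing to the Jensen sum.
Sum over inside zeros: 0.9163.
I(r) = log|p(0)| + (inside sum) = 4.7875 + 0.9163 = 5.7038.
Note: since some zeros are outside |z| ≤ r, the simplified n·log(r) form does NOT apply — only the inside zeros contribute.

I(r) ≈ 5.7038.


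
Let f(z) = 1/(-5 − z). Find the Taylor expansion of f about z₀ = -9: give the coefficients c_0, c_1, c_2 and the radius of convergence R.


Let w = z − z₀, so z = z₀ + w.
Then -5 − z = -5 − (z₀ + w) = (-5 − z₀) − w = 4 − w.
f(z) = 1/(4 − w) = (1/(4)) · 1/(1 − w/(4)) = Σ_{n≥0} w^n / (4)^(n+1).
So c_n = 1/(4)^(n+1):
  c_0 = 1/(4)^1 = 1/4.
  c_1 = 1/(4)^2 = 1/16.
  c_2 = 1/(4)^3 = 1/64.
The series is valid for |w/d| < 1, i.e. |z − z₀| < |d|.
Radius of convergence: R = |-5 − z₀| = |4| = 4 (distance from z₀ to the singularity z = -5).

c_0 = 1/4, c_1 = 1/16, c_2 = 1/64; R = 4.


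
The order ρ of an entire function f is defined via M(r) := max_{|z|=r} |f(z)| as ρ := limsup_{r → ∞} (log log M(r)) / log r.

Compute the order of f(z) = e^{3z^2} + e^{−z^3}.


Each summand is entire of order 2 and 3 respectively (as in the single-exponential case). The order of a sum is at most the max of the orders, so ρ ≤ 3. For the lower bound: on |z|=r choose arg z so that -1z^3 is real positive; then |e^{-1z^3}| = e^{1r^3} while |e^{3z^2}| ≤ e^{3r^2} = o(e^{1r^3}). So |f| ≥ e^{1r^3}(1 − o(1)) and ρ ≥ 3. Hence ρ = max(2, 3) = 3.
Therefore ρ = 3.

Order ρ = 3.


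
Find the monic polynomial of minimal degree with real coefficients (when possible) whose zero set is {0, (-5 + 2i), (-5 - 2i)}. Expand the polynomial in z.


The polynomial is p(z) = ∏_{α ∈ S} (z − α), where S = {0, (-5 + 2i), (-5 - 2i)}.
Expanding the product yields: p(z) = z^3 + 10·z^2 + 29·z.
Note conjugate pairs combine to real quadratics: (z − (-5+2i))(z − (-5−2i)) = z² + 10z + 29.
The resulting polynomial has degree 3 and real coefficients as required.

p(z) = z^3 + 10·z^2 + 29·z.


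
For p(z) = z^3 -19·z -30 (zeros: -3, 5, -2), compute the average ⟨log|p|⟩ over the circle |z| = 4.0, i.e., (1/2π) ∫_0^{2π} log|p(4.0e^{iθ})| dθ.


Zeros: -3, -2, 5; r = 4.0.
Inside |z| < r: -3, -2. Outside (|z| ≥ r): 5.
p(0) = -30, so log|p(0)| = log(30) = 3.4012.
Apply Jensen: I(r) = log|p(0)| + Σ_k log(r/|z_k|), summed over zeros inside |z| < r.
  log(r/|z_k|) for z_k = -3: log(4.0/3) = 0.2877
  log(r/|z_k|) for z_k = -2: log(4.0/2) = 0.6931
  Outside zeros (5) contribute nothing to the Jensen sum.
Sum over inside zeros: 0.9808.
I(r) = log|p(0)| + (inside sum) = 3.4012 + 0.9808 = 4.3820.
Note: since some zeros are outside |z| ≤ r, the simplified n·log(r) form does NOT apply — only the inside zeros contribute.

I(r) ≈ 4.3820.


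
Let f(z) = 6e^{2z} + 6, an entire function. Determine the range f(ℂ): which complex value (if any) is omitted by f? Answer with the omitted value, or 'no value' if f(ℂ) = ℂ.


Little Picard bounds the complement of f(ℂ) to at most one point.
e^{2z} is never zero on ℂ, so 6·e^{2z} takes every value in ℂ ∖ {0}. Adding 6 shifts the range to ℂ ∖ {6}. Thus f omits exactly the value 6.

Omitted value: 6.


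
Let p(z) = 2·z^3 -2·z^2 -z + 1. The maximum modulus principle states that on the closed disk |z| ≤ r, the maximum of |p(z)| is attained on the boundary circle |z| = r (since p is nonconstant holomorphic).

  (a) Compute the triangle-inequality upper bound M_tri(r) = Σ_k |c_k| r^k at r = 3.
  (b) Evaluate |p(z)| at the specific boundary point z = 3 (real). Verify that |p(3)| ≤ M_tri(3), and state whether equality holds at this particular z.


Coefficients: c_0 = 1, c_1 = -1, c_2 = -2, c_3 = 2. Radius r = 3.
Part (a). Triangle bound: M_tri(r) = Σ_k |c_k| r^k
  = |1|·3^0 + |-1|·3^1 + |-2|·3^2 + |2|·3^3
  = 1 + 3 + 18 + 54 = 76.
This bounds M(r) := max_{|z|=r} |p(z)| from above; equality holds iff all terms c_k z^k can be made to align in phase at a single z on |z|=r.
Part (b). At z = 3 (real, on the circle |z| = r):
  p(3) = (1)·3^0 + (-1)·3^1 + (-2)·3^2 + (2)·3^3 = 34.
  |p(3)| = 34.
Check: |p(3)| = 34 ≤ 76 = M_tri(3). ✓ Equality does not hold at z = 3 (the coefficients have mixed signs, so the terms do not all align in phase there).

M_tri(3) = 76; |p(3)| = 34; equality at z=3: no.


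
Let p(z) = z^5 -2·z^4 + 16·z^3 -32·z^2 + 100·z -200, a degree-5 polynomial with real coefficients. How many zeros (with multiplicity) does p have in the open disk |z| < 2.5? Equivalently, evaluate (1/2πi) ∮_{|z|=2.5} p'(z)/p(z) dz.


The zeros of p are: 2, (-1 + 3i), (-1 - 3i), (1 + 3i), (1 - 3i).
Their magnitudes are: 2, 3.162, 3.162, 3.162, 3.162.
Zeros with |z| < R = 2.5: 2.
Count = 1.
By the argument principle, (1/2πi) ∮_{|z|=R} p'(z)/p(z) dz equals exactly this count.

Number of zeros inside |z| < 2.5: 1.


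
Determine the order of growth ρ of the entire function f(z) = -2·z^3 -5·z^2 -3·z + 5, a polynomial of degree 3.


|f(z)| ≤ Σ|c_k|·r^k = O(r^3) as r → ∞. Polynomial growth is O(e^{r^ε}) for every ε > 0 (since r^3/e^{r^ε} → 0), so ρ ≤ ε for all ε > 0, i.e. ρ = 0. Every nonconstant polynomial has order 0.
Therefore ρ = 0.

Order ρ = 0.


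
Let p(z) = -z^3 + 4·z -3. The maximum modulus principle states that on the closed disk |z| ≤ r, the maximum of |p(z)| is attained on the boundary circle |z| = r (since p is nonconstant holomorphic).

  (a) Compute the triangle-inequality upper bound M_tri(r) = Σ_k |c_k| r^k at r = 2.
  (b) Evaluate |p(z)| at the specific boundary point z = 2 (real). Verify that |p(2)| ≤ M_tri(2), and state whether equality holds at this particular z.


Coefficients: c_0 = -3, c_1 = 4, c_2 = 0, c_3 = -1. Radius r = 2.
Part (a). Triangle bound: M_tri(r) = Σ_k |c_k| r^k
  = |-3|·2^0 + |4|·2^1 + |0|·2^2 + |-1|·2^3
  = 3 + 8 + 0 + 8 = 19.
This bounds M(r) := max_{|z|=r} |p(z)| from above; equality holds iff all terms c_k z^k can be made to align in phase at a single z on |z|=r.
Part (b). At z = 2 (real, on the circle |z| = r):
  p(2) = (-3)·2^0 + (4)·2^1 + (0)·2^2 + (-1)·2^3 = -3.
  |p(2)| = 3.
Check: |p(2)| = 3 ≤ 19 = M_tri(2). ✓ Equality does not hold at z = 2 (the coefficients have mixed signs, so the terms do not all align in phase there).

M_tri(2) = 19; |p(2)| = 3; equality at z=2: no.


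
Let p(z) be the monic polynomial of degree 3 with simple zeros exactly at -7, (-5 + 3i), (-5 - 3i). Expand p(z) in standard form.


The polynomial is p(z) = ∏_{α ∈ S} (z − α), where S = {-7, (-5 + 3i), (-5 - 3i)}.
Expanding the product yields: p(z) = z^3 + 17·z^2 + 104·z + 238.
Note conjugate pairs combine to real quadratics: (z − (-5+3i))(z − (-5−3i)) = z² + 10z + 34.
The resulting polynomial has degree 3 and real coefficients as required.

p(z) = z^3 + 17·z^2 + 104·z + 238.


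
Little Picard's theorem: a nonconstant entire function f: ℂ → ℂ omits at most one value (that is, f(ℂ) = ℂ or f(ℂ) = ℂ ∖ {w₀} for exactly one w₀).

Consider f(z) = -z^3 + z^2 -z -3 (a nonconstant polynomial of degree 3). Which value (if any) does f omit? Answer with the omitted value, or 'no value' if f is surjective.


Little Picard bounds the complement of f(ℂ) to at most one point.
For every w ∈ ℂ, the equation p(z) − w = 0 is a nonconstant polynomial in z and hence has at least one root by the fundamental theorem of algebra. So p is surjective onto ℂ, omitting no value.

Omitted value: no value.


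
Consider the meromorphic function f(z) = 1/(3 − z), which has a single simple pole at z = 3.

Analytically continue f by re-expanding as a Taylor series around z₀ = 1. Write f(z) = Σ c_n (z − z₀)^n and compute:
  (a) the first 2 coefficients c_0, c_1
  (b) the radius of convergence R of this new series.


Let w = z − z₀, so z = z₀ + w.
Then 3 − z = 3 − (z₀ + w) = (3 − z₀) − w = 2 − w.
f(z) = 1/(2 − w) = (1/(2)) · 1/(1 − w/(2)) = Σ_{n≥0} w^n / (2)^(n+1).
So c_n = 1/(2)^(n+1):
  c_0 = 1/(2)^1 = 1/2.
  c_1 = 1/(2)^2 = 1/4.
The series is valid for |w/d| < 1, i.e. |z − z₀| < |d|.
Radius of convergence: R = |3 − z₀| = |2| = 2 (distance from z₀ to the singularity z = 3).

c_0 = 1/2, c_1 = 1/4; R = 2.


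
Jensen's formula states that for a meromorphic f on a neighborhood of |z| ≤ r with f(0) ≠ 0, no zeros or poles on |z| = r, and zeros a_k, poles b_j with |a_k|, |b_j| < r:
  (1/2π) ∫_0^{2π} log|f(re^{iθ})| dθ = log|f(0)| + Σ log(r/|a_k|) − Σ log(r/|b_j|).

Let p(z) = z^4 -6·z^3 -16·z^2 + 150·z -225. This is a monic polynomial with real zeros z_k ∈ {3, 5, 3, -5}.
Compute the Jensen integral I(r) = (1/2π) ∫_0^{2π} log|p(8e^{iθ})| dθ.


Zeros: -5, 3, 3, 5; r = 8.
Inside |z| < r: -5, 3, 3, 5. Outside (|z| ≥ r): ∅.
p(0) = -225, so log|p(0)| = log(225) = 5.4161.
Apply Jensen: I(r) = log|p(0)| + Σ_k log(r/|z_k|), summed over zeros inside |z| < r.
  log(r/|z_k|) for z_k = 3: log(8/3) = 0.9808
  log(r/|z_k|) for z_k = 5: log(8/5) = 0.4700
  log(r/|z_k|) for z_k = 3: log(8/3) = 0.9808
  log(r/|z_k|) for z_k = -5: log(8/5) = 0.4700
Sum over inside zeros: 2.9017.
I(r) = log|p(0)| + (inside sum) = 5.4161 + 2.9017 = 8.3178.
Closed form (all zeros inside, monic): I(r) = n·log(r) = 4·log(8) = 8.3178. ✓

I(r) ≈ 8.3178.


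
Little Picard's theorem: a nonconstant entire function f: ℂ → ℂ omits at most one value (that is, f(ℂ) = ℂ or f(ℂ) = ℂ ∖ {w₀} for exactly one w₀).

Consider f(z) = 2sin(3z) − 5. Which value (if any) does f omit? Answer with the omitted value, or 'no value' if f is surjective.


Little Picard bounds the complement of f(ℂ) to at most one point.
sin is entire and surjective onto ℂ: for every w ∈ ℂ, sin(ζ) = w has a solution ζ ∈ ℂ (e.g., via the complex inverse arcsin). With ζ = 3z this gives z = ζ/(3). Then 2·sin(3z) takes every value in 2·ℂ = ℂ, and adding -5 is a bijection of ℂ. So f is surjective and omits no value. (Note: only on the real line is sin bounded by [−1, 1].)

Omitted value: no value.


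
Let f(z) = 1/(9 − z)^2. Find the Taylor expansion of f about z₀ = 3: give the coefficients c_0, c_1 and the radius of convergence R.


Let w = z − z₀, so z = z₀ + w.
Then 9 − z = 9 − (z₀ + w) = (9 − z₀) − w = 6 − w.
f(z) = 1/(6 − w)^2 = (1/(6)^2) · (1 − w/(6))^{−2}.
By the binomial series (1−u)^{−2} = Σ_{n≥0} C(n+1, 1) u^n for |u|<1, with u = w/(6):
  c_n = C(n+1, 1) / (6)^(n+2).
  c_0 = 1/(6)^2 = 1/36.
  c_1 = 2/(6)^3 = 1/108.
The series is valid for |w/d| < 1, i.e. |z − z₀| < |d|.
Radius of convergence: R = |9 − z₀| = |6| = 6 (distance from z₀ to the singularity z = 9).

c_0 = 1/36, c_1 = 1/108; R = 6.


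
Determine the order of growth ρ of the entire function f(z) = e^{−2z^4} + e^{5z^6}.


Each summand is entire of order 4 and 6 respectively (as in the single-exponential case). The order of a sum is at most the max of the orders, so ρ ≤ 6. For the lower bound: on |z|=r choose arg z so that 5z^6 is real positive; then |e^{5z^6}| = e^{5r^6} while |e^{-2z^4}| ≤ e^{2r^4} = o(e^{5r^6}). So |f| ≥ e^{5r^6}(1 − o(1)) and ρ ≥ 6. Hence ρ = max(4, 6) = 6.
Therefore ρ = 6.

Order ρ = 6.


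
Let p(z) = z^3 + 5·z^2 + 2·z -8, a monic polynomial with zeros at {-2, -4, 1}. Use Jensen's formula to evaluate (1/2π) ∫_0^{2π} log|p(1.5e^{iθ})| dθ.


Zeros: -4, -2, 1; r = 1.5.
Inside |z| < r: 1. Outside (|z| ≥ r): -4, -2.
p(0) = -8, so log|p(0)| = log(8) = 2.0794.
Apply Jensen: I(r) = log|p(0)| + Σ_k log(r/|z_k|), summed over zeros inside |z| < r.
  log(r/|z_k|) for z_k = 1: log(1.5/1) = 0.4055
  Outside zeros (-4, -2) contribute nothing to the Jensen sum.
Sum over inside zeros: 0.4055.
I(r) = log|p(0)| + (inside sum) = 2.0794 + 0.4055 = 2.4849.
Note: since some zeros are outside |z| ≤ r, the simplified n·log(r) form does NOT apply — only the inside zeros contribute.

I(r) ≈ 2.4849.
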